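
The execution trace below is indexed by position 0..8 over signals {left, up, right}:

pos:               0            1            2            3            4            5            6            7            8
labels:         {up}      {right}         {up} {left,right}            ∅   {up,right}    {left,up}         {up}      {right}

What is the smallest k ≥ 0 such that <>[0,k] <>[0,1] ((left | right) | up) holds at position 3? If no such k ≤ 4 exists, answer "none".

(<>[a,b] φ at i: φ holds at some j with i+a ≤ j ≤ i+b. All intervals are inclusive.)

0

Scan j = 3,4,… for <>[0,1] ((left | right) | up):
  j=3: holds
First hit at j=3, so smallest k = 3-3 = 0.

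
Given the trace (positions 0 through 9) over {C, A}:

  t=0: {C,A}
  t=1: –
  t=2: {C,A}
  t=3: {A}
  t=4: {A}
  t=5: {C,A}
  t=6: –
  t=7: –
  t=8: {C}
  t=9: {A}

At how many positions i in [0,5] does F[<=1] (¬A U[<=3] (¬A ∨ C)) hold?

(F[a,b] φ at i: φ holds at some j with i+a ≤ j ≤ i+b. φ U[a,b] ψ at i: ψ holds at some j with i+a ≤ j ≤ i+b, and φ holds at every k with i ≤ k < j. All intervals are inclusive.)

Evaluate at each i in [0,5]:
  i=0: ✓ (witness j=0)
  i=1: ✓ (witness j=1)
  i=2: ✓ (witness j=2)
  i=3: ✗ (none in [3,4])
  i=4: ✓ (witness j=5)
  i=5: ✓ (witness j=5)
Positions where it holds: {0, 1, 2, 4, 5} → 5.

5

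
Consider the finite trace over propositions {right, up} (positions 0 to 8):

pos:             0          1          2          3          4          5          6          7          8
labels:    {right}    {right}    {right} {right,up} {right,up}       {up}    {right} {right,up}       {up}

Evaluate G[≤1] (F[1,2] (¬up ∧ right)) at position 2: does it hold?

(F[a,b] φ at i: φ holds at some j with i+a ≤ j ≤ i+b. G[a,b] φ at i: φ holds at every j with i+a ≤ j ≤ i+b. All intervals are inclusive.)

Does not hold

Check F[1,2] (¬up ∧ right) at every j in [2,3]:
  j=2: fails (none in [3,4])
  j=3: fails (none in [4,5])
Fails at j=2 → formula fails.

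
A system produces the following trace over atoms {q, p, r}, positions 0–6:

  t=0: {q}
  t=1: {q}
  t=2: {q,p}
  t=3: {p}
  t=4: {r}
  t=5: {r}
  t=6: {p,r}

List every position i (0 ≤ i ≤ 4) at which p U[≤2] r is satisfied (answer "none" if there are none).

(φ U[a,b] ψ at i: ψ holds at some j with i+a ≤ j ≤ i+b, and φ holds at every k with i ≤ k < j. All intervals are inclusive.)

2, 3, 4

Evaluate at each i in [0,4]:
  i=0: ✗ (no rhs in [0,2])
  i=1: ✗ (no rhs in [1,3])
  i=2: ✓ (rhs at j=4; lhs holds on [2,3])
  i=3: ✓ (rhs at j=4; lhs holds on [3,3])
  i=4: ✓ (rhs at j=4)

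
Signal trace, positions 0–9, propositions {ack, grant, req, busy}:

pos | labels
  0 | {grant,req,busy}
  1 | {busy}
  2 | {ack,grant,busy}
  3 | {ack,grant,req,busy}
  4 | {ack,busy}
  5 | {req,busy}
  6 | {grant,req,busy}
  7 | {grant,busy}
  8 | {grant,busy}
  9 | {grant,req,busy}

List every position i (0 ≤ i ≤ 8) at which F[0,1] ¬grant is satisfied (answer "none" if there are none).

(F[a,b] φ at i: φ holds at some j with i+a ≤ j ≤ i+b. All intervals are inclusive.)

Evaluate at each i in [0,8]:
  i=0: ✓ (witness j=1)
  i=1: ✓ (witness j=1)
  i=2: ✗ (none in [2,3])
  i=3: ✓ (witness j=4)
  i=4: ✓ (witness j=4)
  i=5: ✓ (witness j=5)
  i=6: ✗ (none in [6,7])
  i=7: ✗ (none in [7,8])
  i=8: ✗ (none in [8,9])

0, 1, 3, 4, 5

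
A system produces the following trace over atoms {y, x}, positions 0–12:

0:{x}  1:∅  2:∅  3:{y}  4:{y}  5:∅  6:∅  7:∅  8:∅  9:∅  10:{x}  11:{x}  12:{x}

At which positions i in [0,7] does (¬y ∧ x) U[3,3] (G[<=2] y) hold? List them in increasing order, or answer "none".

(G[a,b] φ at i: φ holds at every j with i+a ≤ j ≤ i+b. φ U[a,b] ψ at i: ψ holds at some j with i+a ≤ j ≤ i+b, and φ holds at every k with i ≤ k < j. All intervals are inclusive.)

none

Evaluate at each i in [0,7]:
  i=0: ✗ (no rhs in [3,3])
  i=1: ✗ (no rhs in [4,4])
  i=2: ✗ (no rhs in [5,5])
  i=3: ✗ (no rhs in [6,6])
  i=4: ✗ (no rhs in [7,7])
  i=5: ✗ (no rhs in [8,8])
  i=6: ✗ (no rhs in [9,9])
  i=7: ✗ (no rhs in [10,10])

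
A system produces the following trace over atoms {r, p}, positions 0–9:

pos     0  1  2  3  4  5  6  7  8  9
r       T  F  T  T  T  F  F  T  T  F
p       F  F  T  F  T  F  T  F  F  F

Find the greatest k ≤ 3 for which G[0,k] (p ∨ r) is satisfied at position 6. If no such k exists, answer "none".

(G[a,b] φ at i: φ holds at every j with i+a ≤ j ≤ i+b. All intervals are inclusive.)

(p ∨ r) must hold from j=6 onward; find where it first fails.
  j=6: holds
  j=7: holds
  j=8: holds
  j=9: fails
Holds on [6,8], so largest k = 2.

2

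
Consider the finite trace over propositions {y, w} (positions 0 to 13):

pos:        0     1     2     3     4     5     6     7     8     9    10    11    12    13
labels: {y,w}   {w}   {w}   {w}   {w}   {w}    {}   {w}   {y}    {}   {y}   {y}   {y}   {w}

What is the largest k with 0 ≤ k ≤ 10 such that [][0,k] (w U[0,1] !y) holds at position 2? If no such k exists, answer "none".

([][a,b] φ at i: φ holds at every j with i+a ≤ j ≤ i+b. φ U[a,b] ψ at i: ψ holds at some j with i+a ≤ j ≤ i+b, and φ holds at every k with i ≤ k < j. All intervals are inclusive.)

(w U[0,1] !y) must hold from j=2 onward; find where it first fails.
  j=2: holds
  j=3: holds
  j=4: holds
  j=5: holds
  j=6: holds
  j=7: holds
  j=8: fails
Holds on [2,7], so largest k = 5.

5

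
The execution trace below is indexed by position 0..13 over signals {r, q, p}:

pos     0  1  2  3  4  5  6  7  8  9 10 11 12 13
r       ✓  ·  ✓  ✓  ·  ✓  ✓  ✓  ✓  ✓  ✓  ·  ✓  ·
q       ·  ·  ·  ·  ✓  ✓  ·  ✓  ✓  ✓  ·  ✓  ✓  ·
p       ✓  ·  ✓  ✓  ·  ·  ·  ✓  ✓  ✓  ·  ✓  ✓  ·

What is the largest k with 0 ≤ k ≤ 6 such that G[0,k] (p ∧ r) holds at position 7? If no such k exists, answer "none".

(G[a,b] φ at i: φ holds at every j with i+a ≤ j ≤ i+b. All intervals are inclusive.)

(p ∧ r) must hold from j=7 onward; find where it first fails.
  j=7: holds
  j=8: holds
  j=9: holds
  j=10: fails
Holds on [7,9], so largest k = 2.

2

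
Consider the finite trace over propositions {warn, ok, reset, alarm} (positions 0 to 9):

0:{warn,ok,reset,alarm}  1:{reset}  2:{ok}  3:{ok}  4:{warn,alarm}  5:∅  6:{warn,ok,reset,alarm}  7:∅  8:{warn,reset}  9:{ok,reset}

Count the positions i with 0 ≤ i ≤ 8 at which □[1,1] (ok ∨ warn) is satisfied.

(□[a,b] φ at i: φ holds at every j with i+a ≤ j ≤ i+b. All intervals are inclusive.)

6

Evaluate at each i in [0,8]:
  i=0: ✗ (fails at j=1)
  i=1: ✓ (all of [2,2])
  i=2: ✓ (all of [3,3])
  i=3: ✓ (all of [4,4])
  i=4: ✗ (fails at j=5)
  i=5: ✓ (all of [6,6])
  i=6: ✗ (fails at j=7)
  i=7: ✓ (all of [8,8])
  i=8: ✓ (all of [9,9])
Positions where it holds: {1, 2, 3, 5, 7, 8} → 6.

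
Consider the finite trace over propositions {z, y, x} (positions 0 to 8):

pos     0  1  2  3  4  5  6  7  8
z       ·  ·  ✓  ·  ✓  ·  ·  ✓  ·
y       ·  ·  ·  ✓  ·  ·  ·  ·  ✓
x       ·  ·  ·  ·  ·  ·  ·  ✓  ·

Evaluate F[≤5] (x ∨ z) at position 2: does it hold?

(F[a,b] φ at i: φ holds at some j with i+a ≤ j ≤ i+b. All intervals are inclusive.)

Holds

Check (x ∨ z) at each j in [2,7]:
  j=2: true
  j=3: false
  j=4: true
  j=5: false
  j=6: false
  j=7: true
Found at j=2 → formula holds.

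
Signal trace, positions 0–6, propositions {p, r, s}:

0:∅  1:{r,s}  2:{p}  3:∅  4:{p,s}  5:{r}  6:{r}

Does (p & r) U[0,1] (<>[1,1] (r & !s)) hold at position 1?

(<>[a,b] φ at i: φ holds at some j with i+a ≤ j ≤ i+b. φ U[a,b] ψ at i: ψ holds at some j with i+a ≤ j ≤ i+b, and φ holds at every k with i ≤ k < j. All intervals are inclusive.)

Need some j in [1,2] with <>[1,1] (r & !s), and (p & r) at every k in [1,j-1].
  j=1: <>[1,1] (r & !s) — fails (none in [2,2]).
  j=2: <>[1,1] (r & !s) — fails (none in [3,3]).
No j in the window works → until fails.

Does not hold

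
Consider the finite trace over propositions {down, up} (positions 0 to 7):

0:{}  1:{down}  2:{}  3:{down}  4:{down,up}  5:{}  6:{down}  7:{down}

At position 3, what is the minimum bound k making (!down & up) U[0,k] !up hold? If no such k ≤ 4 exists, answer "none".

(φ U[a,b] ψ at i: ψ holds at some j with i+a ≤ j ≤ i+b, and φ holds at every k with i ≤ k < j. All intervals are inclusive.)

0

Need earliest j ≥ 3 with !up, and (!down & up) at every k in [3,j-1].
  j=3: rhs holds (empty prefix). k = 0.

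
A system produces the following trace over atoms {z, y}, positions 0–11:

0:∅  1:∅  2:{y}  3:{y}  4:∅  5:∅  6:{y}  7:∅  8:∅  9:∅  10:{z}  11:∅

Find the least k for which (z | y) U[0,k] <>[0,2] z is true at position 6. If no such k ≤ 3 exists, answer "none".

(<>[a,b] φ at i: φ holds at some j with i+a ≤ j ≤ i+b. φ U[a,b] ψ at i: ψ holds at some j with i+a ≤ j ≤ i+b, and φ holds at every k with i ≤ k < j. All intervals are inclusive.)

Need earliest j ≥ 6 with <>[0,2] z, and (z | y) at every k in [6,j-1].
  j=6: rhs fails.
  j=7: rhs fails.
  j=8: rhs holds but lhs fails at k=7.
  j=9: rhs holds but lhs fails at k=7.
No witness within the range → none.

none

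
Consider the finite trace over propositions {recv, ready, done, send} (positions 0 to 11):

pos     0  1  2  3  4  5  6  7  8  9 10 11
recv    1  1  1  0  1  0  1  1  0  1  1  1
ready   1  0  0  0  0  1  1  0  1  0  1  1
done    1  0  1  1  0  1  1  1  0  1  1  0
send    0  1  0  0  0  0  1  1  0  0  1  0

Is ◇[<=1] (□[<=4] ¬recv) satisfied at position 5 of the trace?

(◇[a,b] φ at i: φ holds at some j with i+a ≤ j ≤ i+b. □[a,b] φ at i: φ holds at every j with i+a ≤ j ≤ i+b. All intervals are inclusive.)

Check □[<=4] ¬recv at each j in [5,6]:
  j=5: fails at 6
  j=6: fails at 6
No position in the window satisfies it → formula fails.

No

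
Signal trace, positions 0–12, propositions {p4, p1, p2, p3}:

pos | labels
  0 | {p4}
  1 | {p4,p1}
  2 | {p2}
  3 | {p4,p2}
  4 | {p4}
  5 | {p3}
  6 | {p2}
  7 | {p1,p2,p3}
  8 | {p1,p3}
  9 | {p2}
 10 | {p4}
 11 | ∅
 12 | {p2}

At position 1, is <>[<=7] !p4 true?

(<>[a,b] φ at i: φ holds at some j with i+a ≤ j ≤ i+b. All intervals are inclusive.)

Check !p4 at each j in [1,8]:
  j=1: false
  j=2: true
  j=3: false
  j=4: false
  j=5: true
  j=6: true
  j=7: true
  j=8: true
Found at j=2 → formula holds.

Holds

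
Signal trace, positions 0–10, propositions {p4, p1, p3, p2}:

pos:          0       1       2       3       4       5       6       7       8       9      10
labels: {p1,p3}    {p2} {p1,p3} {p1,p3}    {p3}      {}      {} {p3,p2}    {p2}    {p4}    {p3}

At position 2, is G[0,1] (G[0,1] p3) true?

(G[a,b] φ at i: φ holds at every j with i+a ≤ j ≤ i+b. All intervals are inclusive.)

Holds

Check G[0,1] p3 at every j in [2,3]:
  j=2: holds on [2,3]
  j=3: holds on [3,4]
All positions satisfy it → formula holds.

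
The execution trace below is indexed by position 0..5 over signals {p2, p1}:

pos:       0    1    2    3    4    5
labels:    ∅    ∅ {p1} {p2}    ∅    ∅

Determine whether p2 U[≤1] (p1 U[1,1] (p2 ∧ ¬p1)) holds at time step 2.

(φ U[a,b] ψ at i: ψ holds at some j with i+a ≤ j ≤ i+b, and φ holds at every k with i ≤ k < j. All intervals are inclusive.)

True

Need some j in [2,3] with (p1 U[1,1] (p2 ∧ ¬p1)), and p2 at every k in [2,j-1].
  j=2: (p1 U[1,1] (p2 ∧ ¬p1)) holds; no prefix to check → satisfied.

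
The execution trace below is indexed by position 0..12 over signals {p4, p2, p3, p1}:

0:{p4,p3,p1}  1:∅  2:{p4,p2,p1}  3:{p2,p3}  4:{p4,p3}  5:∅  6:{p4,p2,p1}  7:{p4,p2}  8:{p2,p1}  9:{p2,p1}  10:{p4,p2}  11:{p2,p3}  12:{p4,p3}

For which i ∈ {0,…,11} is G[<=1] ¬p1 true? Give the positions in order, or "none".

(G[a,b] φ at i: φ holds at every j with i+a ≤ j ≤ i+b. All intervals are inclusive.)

3, 4, 10, 11

Evaluate at each i in [0,11]:
  i=0: ✗ (fails at j=0)
  i=1: ✗ (fails at j=2)
  i=2: ✗ (fails at j=2)
  i=3: ✓ (all of [3,4])
  i=4: ✓ (all of [4,5])
  i=5: ✗ (fails at j=6)
  i=6: ✗ (fails at j=6)
  i=7: ✗ (fails at j=8)
  i=8: ✗ (fails at j=8)
  i=9: ✗ (fails at j=9)
  i=10: ✓ (all of [10,11])
  i=11: ✓ (all of [11,12])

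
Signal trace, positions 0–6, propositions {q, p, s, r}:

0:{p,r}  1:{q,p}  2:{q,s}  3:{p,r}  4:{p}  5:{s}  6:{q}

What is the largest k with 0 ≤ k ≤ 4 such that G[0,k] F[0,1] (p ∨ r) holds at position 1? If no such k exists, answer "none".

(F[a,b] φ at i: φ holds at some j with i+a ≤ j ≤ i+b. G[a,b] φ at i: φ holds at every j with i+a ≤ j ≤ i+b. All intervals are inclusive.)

3

F[0,1] (p ∨ r) must hold from j=1 onward; find where it first fails.
  j=1: holds
  j=2: holds
  j=3: holds
  j=4: holds
  j=5: fails
Holds on [1,4], so largest k = 3.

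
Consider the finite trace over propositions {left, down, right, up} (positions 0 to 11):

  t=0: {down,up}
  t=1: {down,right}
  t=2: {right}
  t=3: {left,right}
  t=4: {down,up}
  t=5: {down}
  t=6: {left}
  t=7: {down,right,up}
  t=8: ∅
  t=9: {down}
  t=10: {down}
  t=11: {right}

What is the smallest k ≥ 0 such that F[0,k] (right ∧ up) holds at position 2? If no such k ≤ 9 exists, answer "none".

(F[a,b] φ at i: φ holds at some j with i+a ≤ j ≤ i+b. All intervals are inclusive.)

5

Scan j = 2,3,… for (right ∧ up):
  j=2: fails
  j=3: fails
  j=4: fails
  j=5: fails
  j=6: fails
  j=7: holds
First hit at j=7, so smallest k = 7-2 = 5.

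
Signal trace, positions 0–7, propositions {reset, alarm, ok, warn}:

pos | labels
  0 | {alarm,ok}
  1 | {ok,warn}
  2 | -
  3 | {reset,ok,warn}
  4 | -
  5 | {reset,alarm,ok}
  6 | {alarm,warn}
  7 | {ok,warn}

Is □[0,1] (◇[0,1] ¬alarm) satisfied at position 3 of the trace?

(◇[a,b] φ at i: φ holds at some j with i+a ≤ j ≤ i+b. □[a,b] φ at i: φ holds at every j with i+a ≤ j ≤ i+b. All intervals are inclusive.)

Yes

Check ◇[0,1] ¬alarm at every j in [3,4]:
  j=3: holds (witness at 3)
  j=4: holds (witness at 4)
All positions satisfy it → formula holds.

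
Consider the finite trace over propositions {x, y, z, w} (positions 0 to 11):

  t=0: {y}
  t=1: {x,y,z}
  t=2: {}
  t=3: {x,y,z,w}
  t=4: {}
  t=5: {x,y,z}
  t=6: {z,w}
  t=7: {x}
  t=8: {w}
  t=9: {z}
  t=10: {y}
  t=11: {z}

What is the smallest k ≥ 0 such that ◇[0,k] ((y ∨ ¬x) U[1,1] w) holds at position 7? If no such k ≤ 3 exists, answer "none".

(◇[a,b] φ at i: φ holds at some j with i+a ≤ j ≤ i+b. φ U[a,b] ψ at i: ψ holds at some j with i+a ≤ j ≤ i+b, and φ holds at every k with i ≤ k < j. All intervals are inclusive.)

Scan j = 7,8,… for ((y ∨ ¬x) U[1,1] w):
  j=7: fails
  j=8: fails
  j=9: fails
  j=10: fails
No j in [7,10] satisfies it → none.

none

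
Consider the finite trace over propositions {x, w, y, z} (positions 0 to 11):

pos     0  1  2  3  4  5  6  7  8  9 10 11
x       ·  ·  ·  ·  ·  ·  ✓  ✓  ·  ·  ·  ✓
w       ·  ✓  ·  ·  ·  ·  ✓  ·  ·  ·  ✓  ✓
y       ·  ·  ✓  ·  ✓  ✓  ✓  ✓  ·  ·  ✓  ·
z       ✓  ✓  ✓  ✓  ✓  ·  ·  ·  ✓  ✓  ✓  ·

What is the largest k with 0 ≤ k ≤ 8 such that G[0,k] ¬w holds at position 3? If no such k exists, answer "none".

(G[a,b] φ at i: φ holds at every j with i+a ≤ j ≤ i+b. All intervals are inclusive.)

2

¬w must hold from j=3 onward; find where it first fails.
  j=3: holds
  j=4: holds
  j=5: holds
  j=6: fails
Holds on [3,5], so largest k = 2.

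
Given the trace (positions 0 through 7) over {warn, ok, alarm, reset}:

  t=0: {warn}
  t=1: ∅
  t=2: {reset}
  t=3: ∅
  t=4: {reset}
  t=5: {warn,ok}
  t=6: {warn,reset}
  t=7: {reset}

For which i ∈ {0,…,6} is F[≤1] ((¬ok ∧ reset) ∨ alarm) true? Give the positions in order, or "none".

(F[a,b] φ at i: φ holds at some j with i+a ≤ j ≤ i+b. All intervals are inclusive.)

Evaluate at each i in [0,6]:
  i=0: ✗ (none in [0,1])
  i=1: ✓ (witness j=2)
  i=2: ✓ (witness j=2)
  i=3: ✓ (witness j=4)
  i=4: ✓ (witness j=4)
  i=5: ✓ (witness j=6)
  i=6: ✓ (witness j=6)

1, 2, 3, 4, 5, 6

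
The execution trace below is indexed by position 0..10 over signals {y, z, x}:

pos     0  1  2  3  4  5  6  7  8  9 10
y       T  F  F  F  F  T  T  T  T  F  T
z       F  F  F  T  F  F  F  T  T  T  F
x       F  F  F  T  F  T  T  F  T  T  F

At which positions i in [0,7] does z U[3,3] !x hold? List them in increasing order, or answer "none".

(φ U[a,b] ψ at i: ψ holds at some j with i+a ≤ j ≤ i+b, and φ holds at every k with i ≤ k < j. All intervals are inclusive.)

Evaluate at each i in [0,7]:
  i=0: ✗ (no rhs in [3,3])
  i=1: ✗ (lhs fails at k=1 before rhs at j=4)
  i=2: ✗ (no rhs in [5,5])
  i=3: ✗ (no rhs in [6,6])
  i=4: ✗ (lhs fails at k=4 before rhs at j=7)
  i=5: ✗ (no rhs in [8,8])
  i=6: ✗ (no rhs in [9,9])
  i=7: ✓ (rhs at j=10; lhs holds on [7,9])

7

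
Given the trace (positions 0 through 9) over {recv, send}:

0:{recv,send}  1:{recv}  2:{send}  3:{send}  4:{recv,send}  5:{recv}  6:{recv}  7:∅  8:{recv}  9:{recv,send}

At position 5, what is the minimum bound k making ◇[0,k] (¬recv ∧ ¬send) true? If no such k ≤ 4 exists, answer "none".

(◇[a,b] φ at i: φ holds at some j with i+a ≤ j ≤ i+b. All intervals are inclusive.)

Scan j = 5,6,… for (¬recv ∧ ¬send):
  j=5: fails
  j=6: fails
  j=7: holds
First hit at j=7, so smallest k = 7-5 = 2.

2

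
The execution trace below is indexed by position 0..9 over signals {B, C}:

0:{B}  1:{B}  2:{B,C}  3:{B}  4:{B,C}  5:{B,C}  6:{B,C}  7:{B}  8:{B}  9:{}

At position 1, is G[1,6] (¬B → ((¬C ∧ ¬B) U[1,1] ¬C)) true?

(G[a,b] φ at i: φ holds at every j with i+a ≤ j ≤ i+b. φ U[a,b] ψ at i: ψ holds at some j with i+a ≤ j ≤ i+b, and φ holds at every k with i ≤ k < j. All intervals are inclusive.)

Yes

Check (¬B → ((¬C ∧ ¬B) U[1,1] ¬C)) at every j in [2,7]:
  j=2: antecedent false → ✓
  j=3: antecedent false → ✓
  j=4: antecedent false → ✓
  j=5: antecedent false → ✓
  j=6: antecedent false → ✓
  j=7: antecedent false → ✓
All positions satisfy it → formula holds.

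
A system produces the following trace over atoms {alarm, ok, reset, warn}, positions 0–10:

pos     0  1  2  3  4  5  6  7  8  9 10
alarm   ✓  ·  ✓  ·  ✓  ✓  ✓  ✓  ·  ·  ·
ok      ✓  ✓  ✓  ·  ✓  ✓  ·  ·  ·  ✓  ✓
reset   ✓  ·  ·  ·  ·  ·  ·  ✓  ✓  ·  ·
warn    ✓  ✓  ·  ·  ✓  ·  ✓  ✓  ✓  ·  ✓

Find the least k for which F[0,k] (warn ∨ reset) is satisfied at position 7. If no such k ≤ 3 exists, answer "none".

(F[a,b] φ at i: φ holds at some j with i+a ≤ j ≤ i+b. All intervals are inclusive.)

0

Scan j = 7,8,… for (warn ∨ reset):
  j=7: holds
First hit at j=7, so smallest k = 7-7 = 0.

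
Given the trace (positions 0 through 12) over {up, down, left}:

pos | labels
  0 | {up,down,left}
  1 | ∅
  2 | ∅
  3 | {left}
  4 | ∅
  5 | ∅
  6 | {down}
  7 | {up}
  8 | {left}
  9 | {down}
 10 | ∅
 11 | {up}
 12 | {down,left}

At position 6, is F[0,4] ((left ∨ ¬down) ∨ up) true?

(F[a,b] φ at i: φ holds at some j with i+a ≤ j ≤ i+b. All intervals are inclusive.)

Check ((left ∨ ¬down) ∨ up) at each j in [6,10]:
  j=6: false
  j=7: true
  j=8: true
  j=9: false
  j=10: true
Found at j=7 → formula holds.

True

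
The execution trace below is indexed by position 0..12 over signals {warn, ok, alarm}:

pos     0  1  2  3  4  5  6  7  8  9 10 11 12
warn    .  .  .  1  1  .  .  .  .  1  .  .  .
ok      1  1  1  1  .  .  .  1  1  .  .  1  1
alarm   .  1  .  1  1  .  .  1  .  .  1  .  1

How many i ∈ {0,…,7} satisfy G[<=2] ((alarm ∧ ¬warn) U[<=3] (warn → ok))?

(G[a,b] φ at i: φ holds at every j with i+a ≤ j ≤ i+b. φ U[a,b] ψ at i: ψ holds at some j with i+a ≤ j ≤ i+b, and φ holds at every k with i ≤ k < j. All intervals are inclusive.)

4

Evaluate at each i in [0,7]:
  i=0: ✓ (all of [0,2])
  i=1: ✓ (all of [1,3])
  i=2: ✗ (fails at j=4)
  i=3: ✗ (fails at j=4)
  i=4: ✗ (fails at j=4)
  i=5: ✓ (all of [5,7])
  i=6: ✓ (all of [6,8])
  i=7: ✗ (fails at j=9)
Positions where it holds: {0, 1, 5, 6} → 4.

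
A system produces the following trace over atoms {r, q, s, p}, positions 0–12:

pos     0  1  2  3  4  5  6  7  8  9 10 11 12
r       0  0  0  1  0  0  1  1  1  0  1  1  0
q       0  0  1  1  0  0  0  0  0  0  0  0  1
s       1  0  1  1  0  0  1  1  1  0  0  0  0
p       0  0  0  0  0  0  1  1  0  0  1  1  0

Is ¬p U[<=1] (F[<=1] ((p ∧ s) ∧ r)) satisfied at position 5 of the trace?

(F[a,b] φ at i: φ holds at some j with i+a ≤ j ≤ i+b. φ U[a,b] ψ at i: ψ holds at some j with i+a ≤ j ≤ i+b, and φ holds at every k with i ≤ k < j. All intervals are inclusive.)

Need some j in [5,6] with F[<=1] ((p ∧ s) ∧ r), and ¬p at every k in [5,j-1].
  j=5: F[<=1] ((p ∧ s) ∧ r) holds; no prefix to check → satisfied.

Holds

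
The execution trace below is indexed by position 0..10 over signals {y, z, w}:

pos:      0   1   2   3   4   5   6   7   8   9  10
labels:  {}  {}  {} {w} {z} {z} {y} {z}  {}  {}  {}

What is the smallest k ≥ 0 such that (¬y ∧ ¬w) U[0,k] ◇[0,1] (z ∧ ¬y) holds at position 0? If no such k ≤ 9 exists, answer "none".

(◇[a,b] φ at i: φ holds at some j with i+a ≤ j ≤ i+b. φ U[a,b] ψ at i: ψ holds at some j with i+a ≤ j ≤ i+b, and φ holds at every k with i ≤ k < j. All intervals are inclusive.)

3

Need earliest j ≥ 0 with ◇[0,1] (z ∧ ¬y), and (¬y ∧ ¬w) at every k in [0,j-1].
  j=0: rhs fails.
  j=1: rhs fails.
  j=2: rhs fails.
  j=3: rhs holds; lhs holds on [0,2]. k = 3.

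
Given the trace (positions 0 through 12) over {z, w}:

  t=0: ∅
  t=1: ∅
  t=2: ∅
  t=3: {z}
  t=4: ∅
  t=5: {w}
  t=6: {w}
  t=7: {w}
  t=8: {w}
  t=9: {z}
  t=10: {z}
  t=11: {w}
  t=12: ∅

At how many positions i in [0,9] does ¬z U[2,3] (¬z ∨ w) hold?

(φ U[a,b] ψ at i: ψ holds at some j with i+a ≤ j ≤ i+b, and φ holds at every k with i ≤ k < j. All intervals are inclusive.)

4

Evaluate at each i in [0,9]:
  i=0: ✓ (rhs at j=2; lhs holds on [0,1])
  i=1: ✗ (lhs fails at k=3 before rhs at j=4)
  i=2: ✗ (lhs fails at k=3 before rhs at j=4)
  i=3: ✗ (lhs fails at k=3 before rhs at j=5)
  i=4: ✓ (rhs at j=6; lhs holds on [4,5])
  i=5: ✓ (rhs at j=7; lhs holds on [5,6])
  i=6: ✓ (rhs at j=8; lhs holds on [6,7])
  i=7: ✗ (no rhs in [9,10])
  i=8: ✗ (lhs fails at k=9 before rhs at j=11)
  i=9: ✗ (lhs fails at k=9 before rhs at j=11)
Positions where it holds: {0, 4, 5, 6} → 4.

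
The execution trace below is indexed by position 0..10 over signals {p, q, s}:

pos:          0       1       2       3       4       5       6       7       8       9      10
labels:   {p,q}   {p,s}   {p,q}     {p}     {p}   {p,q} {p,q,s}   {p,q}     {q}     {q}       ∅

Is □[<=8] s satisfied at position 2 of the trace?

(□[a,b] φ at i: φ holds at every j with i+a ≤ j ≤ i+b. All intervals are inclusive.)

No

Check s at every j in [2,10]:
  j=2: false
  j=3: false
  j=4: false
  j=5: false
  j=6: true
  j=7: false
  j=8: false
  j=9: false
  j=10: false
Fails at j=2 → formula fails.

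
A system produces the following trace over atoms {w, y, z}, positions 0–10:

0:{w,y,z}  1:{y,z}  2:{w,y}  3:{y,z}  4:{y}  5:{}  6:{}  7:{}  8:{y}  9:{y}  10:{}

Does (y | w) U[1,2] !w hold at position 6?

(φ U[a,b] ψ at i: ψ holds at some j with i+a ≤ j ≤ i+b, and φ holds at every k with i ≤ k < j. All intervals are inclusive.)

No

Need some j in [7,8] with !w, and (y | w) at every k in [6,j-1].
  j=7: !w holds, but (y | w) fails at k=6 → not this j.
  j=8: !w holds, but (y | w) fails at k=6 → not this j.
No j in the window works → until fails.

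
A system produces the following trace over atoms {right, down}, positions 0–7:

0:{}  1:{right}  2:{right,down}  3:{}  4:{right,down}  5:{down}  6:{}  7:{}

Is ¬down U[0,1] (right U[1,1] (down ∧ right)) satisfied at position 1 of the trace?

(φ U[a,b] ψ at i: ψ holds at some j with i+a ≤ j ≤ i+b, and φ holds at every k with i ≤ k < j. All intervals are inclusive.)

Need some j in [1,2] with (right U[1,1] (down ∧ right)), and ¬down at every k in [1,j-1].
  j=1: (right U[1,1] (down ∧ right)) holds; no prefix to check → satisfied.

True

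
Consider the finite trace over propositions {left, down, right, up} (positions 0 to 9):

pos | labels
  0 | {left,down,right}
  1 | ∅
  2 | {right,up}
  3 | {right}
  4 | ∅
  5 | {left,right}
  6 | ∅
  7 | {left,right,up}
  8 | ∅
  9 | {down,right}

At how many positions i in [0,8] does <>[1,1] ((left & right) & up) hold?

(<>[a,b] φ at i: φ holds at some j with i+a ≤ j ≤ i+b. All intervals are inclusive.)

Evaluate at each i in [0,8]:
  i=0: ✗ (none in [1,1])
  i=1: ✗ (none in [2,2])
  i=2: ✗ (none in [3,3])
  i=3: ✗ (none in [4,4])
  i=4: ✗ (none in [5,5])
  i=5: ✗ (none in [6,6])
  i=6: ✓ (witness j=7)
  i=7: ✗ (none in [8,8])
  i=8: ✗ (none in [9,9])
Positions where it holds: {6} → 1.

1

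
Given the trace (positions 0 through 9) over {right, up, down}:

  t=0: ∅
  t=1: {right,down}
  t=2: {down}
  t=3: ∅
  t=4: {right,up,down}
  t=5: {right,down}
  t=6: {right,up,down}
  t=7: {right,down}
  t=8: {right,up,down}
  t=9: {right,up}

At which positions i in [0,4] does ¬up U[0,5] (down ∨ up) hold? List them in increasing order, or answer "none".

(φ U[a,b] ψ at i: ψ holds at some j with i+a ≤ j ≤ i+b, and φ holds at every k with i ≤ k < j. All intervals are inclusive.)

Evaluate at each i in [0,4]:
  i=0: ✓ (rhs at j=1; lhs holds on [0,0])
  i=1: ✓ (rhs at j=1)
  i=2: ✓ (rhs at j=2)
  i=3: ✓ (rhs at j=4; lhs holds on [3,3])
  i=4: ✓ (rhs at j=4)

0, 1, 2, 3, 4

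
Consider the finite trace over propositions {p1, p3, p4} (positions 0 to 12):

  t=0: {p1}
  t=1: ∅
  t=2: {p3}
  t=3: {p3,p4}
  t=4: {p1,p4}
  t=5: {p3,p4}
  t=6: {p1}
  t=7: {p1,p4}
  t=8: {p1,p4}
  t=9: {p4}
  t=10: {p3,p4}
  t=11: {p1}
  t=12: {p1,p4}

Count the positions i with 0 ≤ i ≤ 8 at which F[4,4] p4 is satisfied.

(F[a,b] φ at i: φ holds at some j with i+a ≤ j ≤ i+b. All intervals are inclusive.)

7

Evaluate at each i in [0,8]:
  i=0: ✓ (witness j=4)
  i=1: ✓ (witness j=5)
  i=2: ✗ (none in [6,6])
  i=3: ✓ (witness j=7)
  i=4: ✓ (witness j=8)
  i=5: ✓ (witness j=9)
  i=6: ✓ (witness j=10)
  i=7: ✗ (none in [11,11])
  i=8: ✓ (witness j=12)
Positions where it holds: {0, 1, 3, 4, 5, 6, 8} → 7.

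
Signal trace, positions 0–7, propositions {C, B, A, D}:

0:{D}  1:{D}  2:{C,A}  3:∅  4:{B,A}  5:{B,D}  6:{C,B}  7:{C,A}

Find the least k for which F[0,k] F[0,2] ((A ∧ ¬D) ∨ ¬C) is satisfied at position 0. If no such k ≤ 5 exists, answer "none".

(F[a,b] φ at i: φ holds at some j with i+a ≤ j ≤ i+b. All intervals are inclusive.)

Scan j = 0,1,… for F[0,2] ((A ∧ ¬D) ∨ ¬C):
  j=0: holds
First hit at j=0, so smallest k = 0-0 = 0.

0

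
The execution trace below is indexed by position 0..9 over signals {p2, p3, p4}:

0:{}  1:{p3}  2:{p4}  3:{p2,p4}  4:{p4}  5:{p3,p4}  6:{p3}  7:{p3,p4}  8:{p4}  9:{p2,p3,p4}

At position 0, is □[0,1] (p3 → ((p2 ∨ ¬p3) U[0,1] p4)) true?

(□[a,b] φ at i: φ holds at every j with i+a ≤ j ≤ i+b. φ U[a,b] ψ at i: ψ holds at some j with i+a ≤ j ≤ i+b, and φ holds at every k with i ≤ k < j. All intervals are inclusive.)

Does not hold

Check (p3 → ((p2 ∨ ¬p3) U[0,1] p4)) at every j in [0,1]:
  j=0: antecedent false → ✓
  j=1: antecedent true; consequent fails → ✗
Fails at j=1 → formula fails.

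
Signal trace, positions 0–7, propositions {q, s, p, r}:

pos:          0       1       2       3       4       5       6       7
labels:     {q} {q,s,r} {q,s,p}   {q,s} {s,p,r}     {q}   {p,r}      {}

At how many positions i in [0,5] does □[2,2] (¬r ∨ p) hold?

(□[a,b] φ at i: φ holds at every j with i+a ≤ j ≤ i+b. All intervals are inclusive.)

Evaluate at each i in [0,5]:
  i=0: ✓ (all of [2,2])
  i=1: ✓ (all of [3,3])
  i=2: ✓ (all of [4,4])
  i=3: ✓ (all of [5,5])
  i=4: ✓ (all of [6,6])
  i=5: ✓ (all of [7,7])
Positions where it holds: {0, 1, 2, 3, 4, 5} → 6.

6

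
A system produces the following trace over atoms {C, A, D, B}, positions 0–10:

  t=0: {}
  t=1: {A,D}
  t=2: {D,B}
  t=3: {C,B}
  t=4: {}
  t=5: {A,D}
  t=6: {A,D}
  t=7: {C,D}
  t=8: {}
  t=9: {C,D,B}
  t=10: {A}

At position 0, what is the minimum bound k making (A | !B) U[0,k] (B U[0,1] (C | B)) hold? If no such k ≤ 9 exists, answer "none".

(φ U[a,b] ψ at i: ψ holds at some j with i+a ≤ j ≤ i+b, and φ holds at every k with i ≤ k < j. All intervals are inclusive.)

Need earliest j ≥ 0 with (B U[0,1] (C | B)), and (A | !B) at every k in [0,j-1].
  j=0: rhs fails.
  j=1: rhs fails.
  j=2: rhs holds; lhs holds on [0,1]. k = 2.

2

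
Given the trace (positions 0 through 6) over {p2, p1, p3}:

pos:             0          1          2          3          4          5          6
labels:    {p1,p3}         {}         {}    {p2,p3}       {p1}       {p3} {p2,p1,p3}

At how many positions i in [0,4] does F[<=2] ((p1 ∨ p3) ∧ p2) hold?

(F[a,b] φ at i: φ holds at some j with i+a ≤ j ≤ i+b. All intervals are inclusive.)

4

Evaluate at each i in [0,4]:
  i=0: ✗ (none in [0,2])
  i=1: ✓ (witness j=3)
  i=2: ✓ (witness j=3)
  i=3: ✓ (witness j=3)
  i=4: ✓ (witness j=6)
Positions where it holds: {1, 2, 3, 4} → 4.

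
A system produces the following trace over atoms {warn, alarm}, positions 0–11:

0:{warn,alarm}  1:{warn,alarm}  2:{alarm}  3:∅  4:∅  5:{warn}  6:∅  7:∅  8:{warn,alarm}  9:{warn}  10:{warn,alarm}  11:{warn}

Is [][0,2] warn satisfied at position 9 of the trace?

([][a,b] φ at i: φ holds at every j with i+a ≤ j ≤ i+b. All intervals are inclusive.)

Yes

Check warn at every j in [9,11]:
  j=9: true
  j=10: true
  j=11: true
All positions satisfy it → formula holds.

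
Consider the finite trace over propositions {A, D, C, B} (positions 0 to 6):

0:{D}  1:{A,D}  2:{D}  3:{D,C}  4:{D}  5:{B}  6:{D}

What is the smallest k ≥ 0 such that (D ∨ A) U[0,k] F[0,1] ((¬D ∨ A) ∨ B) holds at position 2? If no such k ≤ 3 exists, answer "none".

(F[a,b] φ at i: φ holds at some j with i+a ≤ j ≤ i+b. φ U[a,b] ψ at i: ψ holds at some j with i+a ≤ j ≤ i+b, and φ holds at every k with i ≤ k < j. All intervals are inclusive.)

Need earliest j ≥ 2 with F[0,1] ((¬D ∨ A) ∨ B), and (D ∨ A) at every k in [2,j-1].
  j=2: rhs fails.
  j=3: rhs fails.
  j=4: rhs holds; lhs holds on [2,3]. k = 2.

2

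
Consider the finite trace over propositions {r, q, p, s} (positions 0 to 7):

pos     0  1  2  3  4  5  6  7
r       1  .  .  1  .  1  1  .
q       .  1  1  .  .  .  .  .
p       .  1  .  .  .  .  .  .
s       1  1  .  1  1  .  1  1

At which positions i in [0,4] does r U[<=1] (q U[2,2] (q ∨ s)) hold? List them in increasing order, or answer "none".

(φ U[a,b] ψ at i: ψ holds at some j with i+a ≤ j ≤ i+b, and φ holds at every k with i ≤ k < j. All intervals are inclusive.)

Evaluate at each i in [0,4]:
  i=0: ✓ (rhs at j=1; lhs holds on [0,0])
  i=1: ✓ (rhs at j=1)
  i=2: ✗ (no rhs in [2,3])
  i=3: ✗ (no rhs in [3,4])
  i=4: ✗ (no rhs in [4,5])

0, 1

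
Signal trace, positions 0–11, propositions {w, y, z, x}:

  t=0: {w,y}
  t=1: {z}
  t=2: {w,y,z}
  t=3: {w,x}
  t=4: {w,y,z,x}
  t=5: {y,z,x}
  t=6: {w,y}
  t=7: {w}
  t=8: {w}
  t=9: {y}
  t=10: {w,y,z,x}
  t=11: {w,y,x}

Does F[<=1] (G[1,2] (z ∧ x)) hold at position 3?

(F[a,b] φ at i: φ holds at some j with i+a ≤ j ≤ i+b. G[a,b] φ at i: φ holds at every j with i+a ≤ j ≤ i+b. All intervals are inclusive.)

Check G[1,2] (z ∧ x) at each j in [3,4]:
  j=3: holds on [4,5]
  j=4: fails at 6
Found at j=3 → formula holds.

Yes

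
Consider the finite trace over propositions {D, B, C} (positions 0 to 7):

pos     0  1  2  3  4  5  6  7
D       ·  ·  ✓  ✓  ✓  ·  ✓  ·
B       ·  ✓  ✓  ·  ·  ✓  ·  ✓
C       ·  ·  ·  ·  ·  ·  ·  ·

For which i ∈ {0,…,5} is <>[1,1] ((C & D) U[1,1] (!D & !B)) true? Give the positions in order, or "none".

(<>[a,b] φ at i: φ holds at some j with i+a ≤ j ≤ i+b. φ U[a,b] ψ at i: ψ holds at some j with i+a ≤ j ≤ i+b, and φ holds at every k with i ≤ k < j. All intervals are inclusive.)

Evaluate at each i in [0,5]:
  i=0: ✗ (none in [1,1])
  i=1: ✗ (none in [2,2])
  i=2: ✗ (none in [3,3])
  i=3: ✗ (none in [4,4])
  i=4: ✗ (none in [5,5])
  i=5: ✗ (none in [6,6])

none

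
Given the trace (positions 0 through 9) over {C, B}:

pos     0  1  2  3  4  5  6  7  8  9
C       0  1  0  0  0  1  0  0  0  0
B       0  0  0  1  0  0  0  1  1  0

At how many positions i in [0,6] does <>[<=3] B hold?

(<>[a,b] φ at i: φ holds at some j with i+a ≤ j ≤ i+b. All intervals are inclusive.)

Evaluate at each i in [0,6]:
  i=0: ✓ (witness j=3)
  i=1: ✓ (witness j=3)
  i=2: ✓ (witness j=3)
  i=3: ✓ (witness j=3)
  i=4: ✓ (witness j=7)
  i=5: ✓ (witness j=7)
  i=6: ✓ (witness j=7)
Positions where it holds: {0, 1, 2, 3, 4, 5, 6} → 7.

7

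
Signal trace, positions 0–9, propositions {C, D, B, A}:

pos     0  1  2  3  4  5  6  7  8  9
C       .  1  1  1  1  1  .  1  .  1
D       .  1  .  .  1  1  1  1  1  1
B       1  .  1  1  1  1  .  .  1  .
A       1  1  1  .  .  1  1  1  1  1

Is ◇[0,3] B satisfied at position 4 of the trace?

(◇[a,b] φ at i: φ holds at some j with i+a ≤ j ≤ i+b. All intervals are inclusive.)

Yes

Check B at each j in [4,7]:
  j=4: true
  j=5: true
  j=6: false
  j=7: false
Found at j=4 → formula holds.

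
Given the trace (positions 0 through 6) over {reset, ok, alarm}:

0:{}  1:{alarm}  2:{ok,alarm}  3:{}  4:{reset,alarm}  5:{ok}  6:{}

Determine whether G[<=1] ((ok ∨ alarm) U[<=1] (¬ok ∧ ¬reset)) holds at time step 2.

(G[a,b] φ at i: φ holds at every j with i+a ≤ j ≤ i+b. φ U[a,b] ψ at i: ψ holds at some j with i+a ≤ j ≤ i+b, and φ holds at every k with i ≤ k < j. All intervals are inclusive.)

Check ((ok ∨ alarm) U[<=1] (¬ok ∧ ¬reset)) at every j in [2,3]:
  j=2: holds
  j=3: holds
All positions satisfy it → formula holds.

Yes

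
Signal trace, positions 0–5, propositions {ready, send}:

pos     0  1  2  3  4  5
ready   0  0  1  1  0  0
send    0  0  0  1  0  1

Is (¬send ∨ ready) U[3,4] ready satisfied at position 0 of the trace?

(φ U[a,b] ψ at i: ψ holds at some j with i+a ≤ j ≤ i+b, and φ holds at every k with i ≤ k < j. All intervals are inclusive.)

True

Need some j in [3,4] with ready, and (¬send ∨ ready) at every k in [0,j-1].
  j=3: ready holds; (¬send ∨ ready) holds at every k in [0,2] → satisfied.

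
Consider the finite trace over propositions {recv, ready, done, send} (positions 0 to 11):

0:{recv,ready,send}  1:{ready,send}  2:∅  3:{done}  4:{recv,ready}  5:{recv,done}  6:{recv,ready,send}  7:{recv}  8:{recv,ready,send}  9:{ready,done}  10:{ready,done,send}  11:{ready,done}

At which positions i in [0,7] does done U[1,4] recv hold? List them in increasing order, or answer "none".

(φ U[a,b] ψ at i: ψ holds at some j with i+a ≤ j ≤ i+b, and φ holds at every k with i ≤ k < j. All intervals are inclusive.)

3, 5

Evaluate at each i in [0,7]:
  i=0: ✗ (lhs fails at k=0 before rhs at j=4)
  i=1: ✗ (lhs fails at k=1 before rhs at j=4)
  i=2: ✗ (lhs fails at k=2 before rhs at j=4)
  i=3: ✓ (rhs at j=4; lhs holds on [3,3])
  i=4: ✗ (lhs fails at k=4 before rhs at j=5)
  i=5: ✓ (rhs at j=6; lhs holds on [5,5])
  i=6: ✗ (lhs fails at k=6 before rhs at j=7)
  i=7: ✗ (lhs fails at k=7 before rhs at j=8)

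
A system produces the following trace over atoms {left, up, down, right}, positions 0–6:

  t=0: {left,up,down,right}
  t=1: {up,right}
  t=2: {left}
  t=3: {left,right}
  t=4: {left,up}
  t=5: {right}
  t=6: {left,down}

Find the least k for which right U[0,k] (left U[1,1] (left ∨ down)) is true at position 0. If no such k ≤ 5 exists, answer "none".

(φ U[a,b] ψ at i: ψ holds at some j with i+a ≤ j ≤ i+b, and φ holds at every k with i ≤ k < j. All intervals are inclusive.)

Need earliest j ≥ 0 with (left U[1,1] (left ∨ down)), and right at every k in [0,j-1].
  j=0: rhs fails.
  j=1: rhs fails.
  j=2: rhs holds; lhs holds on [0,1]. k = 2.

2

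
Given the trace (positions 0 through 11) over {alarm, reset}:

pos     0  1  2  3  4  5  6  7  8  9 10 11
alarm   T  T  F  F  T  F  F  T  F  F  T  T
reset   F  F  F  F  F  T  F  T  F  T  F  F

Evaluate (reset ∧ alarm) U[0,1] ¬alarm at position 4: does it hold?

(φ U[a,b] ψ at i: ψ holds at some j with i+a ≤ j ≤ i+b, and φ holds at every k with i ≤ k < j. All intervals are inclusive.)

No

Need some j in [4,5] with ¬alarm, and (reset ∧ alarm) at every k in [4,j-1].
  j=4: ¬alarm false.
  j=5: ¬alarm holds, but (reset ∧ alarm) fails at k=4 → not this j.
No j in the window works → until fails.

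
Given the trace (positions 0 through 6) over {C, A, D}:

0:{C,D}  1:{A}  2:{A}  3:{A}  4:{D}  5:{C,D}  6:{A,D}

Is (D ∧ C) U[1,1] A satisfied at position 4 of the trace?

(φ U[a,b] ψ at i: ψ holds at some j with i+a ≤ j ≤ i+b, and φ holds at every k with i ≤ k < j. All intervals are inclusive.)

Need some j in [5,5] with A, and (D ∧ C) at every k in [4,j-1].
  j=5: A false.
No j in the window works → until fails.

False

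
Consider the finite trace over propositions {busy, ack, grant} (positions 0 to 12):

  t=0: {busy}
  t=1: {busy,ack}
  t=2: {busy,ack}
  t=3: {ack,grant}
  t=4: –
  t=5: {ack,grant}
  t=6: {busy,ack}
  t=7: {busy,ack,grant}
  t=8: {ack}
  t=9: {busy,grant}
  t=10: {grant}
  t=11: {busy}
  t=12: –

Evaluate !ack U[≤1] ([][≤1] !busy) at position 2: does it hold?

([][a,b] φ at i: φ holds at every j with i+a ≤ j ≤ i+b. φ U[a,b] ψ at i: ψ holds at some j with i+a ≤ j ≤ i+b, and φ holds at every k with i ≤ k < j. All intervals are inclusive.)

Need some j in [2,3] with [][≤1] !busy, and !ack at every k in [2,j-1].
  j=2: [][≤1] !busy — fails at 2.
  j=3: [][≤1] !busy holds, but !ack fails at k=2 → not this j.
No j in the window works → until fails.

Does not hold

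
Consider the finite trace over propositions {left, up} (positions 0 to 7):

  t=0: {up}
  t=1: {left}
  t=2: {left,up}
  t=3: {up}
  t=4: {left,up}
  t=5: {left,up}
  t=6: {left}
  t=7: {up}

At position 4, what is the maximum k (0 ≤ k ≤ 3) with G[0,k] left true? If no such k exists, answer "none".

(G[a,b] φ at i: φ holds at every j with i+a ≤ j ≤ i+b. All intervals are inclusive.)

2

left must hold from j=4 onward; find where it first fails.
  j=4: holds
  j=5: holds
  j=6: holds
  j=7: fails
Holds on [4,6], so largest k = 2.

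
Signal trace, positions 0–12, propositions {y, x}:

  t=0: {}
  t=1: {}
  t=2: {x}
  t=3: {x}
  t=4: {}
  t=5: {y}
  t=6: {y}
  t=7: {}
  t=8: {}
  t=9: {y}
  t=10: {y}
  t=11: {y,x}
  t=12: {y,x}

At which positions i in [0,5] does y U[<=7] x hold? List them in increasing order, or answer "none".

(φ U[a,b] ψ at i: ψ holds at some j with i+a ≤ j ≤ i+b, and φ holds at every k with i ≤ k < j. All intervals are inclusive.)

2, 3

Evaluate at each i in [0,5]:
  i=0: ✗ (lhs fails at k=0 before rhs at j=2)
  i=1: ✗ (lhs fails at k=1 before rhs at j=2)
  i=2: ✓ (rhs at j=2)
  i=3: ✓ (rhs at j=3)
  i=4: ✗ (lhs fails at k=4 before rhs at j=11)
  i=5: ✗ (lhs fails at k=7 before rhs at j=11)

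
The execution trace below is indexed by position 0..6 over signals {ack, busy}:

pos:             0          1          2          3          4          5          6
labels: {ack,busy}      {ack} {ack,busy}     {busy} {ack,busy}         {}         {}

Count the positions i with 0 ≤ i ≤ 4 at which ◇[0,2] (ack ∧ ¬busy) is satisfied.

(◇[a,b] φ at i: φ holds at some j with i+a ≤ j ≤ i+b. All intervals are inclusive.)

2

Evaluate at each i in [0,4]:
  i=0: ✓ (witness j=1)
  i=1: ✓ (witness j=1)
  i=2: ✗ (none in [2,4])
  i=3: ✗ (none in [3,5])
  i=4: ✗ (none in [4,6])
Positions where it holds: {0, 1} → 2.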